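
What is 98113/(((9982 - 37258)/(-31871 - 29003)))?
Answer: 2986265381/13638 ≈ 2.1897e+5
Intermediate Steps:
98113/(((9982 - 37258)/(-31871 - 29003))) = 98113/((-27276/(-60874))) = 98113/((-27276*(-1/60874))) = 98113/(13638/30437) = 98113*(30437/13638) = 2986265381/13638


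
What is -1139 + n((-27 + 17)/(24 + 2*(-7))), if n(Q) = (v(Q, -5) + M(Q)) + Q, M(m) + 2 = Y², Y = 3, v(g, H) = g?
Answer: -1134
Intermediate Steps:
M(m) = 7 (M(m) = -2 + 3² = -2 + 9 = 7)
n(Q) = 7 + 2*Q (n(Q) = (Q + 7) + Q = (7 + Q) + Q = 7 + 2*Q)
-1139 + n((-27 + 17)/(24 + 2*(-7))) = -1139 + (7 + 2*((-27 + 17)/(24 + 2*(-7)))) = -1139 + (7 + 2*(-10/(24 - 14))) = -1139 + (7 + 2*(-10/10)) = -1139 + (7 + 2*(-10*⅒)) = -1139 + (7 + 2*(-1)) = -1139 + (7 - 2) = -1139 + 5 = -1134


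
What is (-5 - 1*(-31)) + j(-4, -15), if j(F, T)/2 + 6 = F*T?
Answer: 134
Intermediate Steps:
j(F, T) = -12 + 2*F*T (j(F, T) = -12 + 2*(F*T) = -12 + 2*F*T)
(-5 - 1*(-31)) + j(-4, -15) = (-5 - 1*(-31)) + (-12 + 2*(-4)*(-15)) = (-5 + 31) + (-12 + 120) = 26 + 108 = 134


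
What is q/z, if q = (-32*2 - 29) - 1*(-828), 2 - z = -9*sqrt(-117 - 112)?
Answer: 1470/18553 - 6615*I*sqrt(229)/18553 ≈ 0.079232 - 5.3955*I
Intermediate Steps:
z = 2 + 9*I*sqrt(229) (z = 2 - (-9)*sqrt(-117 - 112) = 2 - (-9)*sqrt(-229) = 2 - (-9)*I*sqrt(229) = 2 + 9*I*sqrt(229) ≈ 2.0 + 136.19*I)
q = 735 (q = (-64 - 29) + 828 = -93 + 828 = 735)
q/z = 735/(2 + 9*I*sqrt(229))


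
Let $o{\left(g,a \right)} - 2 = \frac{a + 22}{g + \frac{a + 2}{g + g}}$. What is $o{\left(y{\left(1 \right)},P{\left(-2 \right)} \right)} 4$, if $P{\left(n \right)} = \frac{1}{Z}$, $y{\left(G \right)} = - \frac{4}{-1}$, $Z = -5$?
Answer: $\frac{4840}{169} \approx 28.639$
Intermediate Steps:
$y{\left(G \right)} = 4$ ($y{\left(G \right)} = \left(-4\right) \left(-1\right) = 4$)
$P{\left(n \right)} = - \frac{1}{5}$ ($P{\left(n \right)} = \frac{1}{-5} = - \frac{1}{5}$)
$o{\left(g,a \right)} = 2 + \frac{22 + a}{g + \frac{2 + a}{2 g}}$ ($o{\left(g,a \right)} = 2 + \frac{a + 22}{g + \frac{a + 2}{g + g}} = 2 + \frac{22 + a}{g + \frac{2 + a}{2 g}}$)
$o{\left(y{\left(1 \right)},P{\left(-2 \right)} \right)} 4 = \frac{2 \left(2 - \frac{1}{5} + 2 \cdot 4^{2} + 22 \cdot 4 - \frac{4}{5}\right)}{2 - \frac{1}{5} + 2 \cdot 4^{2}} \cdot 4 = \frac{2 \left(2 - \frac{1}{5} + 2 \cdot 16 + 88 - \frac{4}{5}\right)}{2 - \frac{1}{5} + 2 \cdot 16} \cdot 4 = \frac{2 \left(2 - \frac{1}{5} + 32 + 88 - \frac{4}{5}\right)}{2 - \frac{1}{5} + 32} \cdot 4 = 2 \frac{1}{\frac{169}{5}} \cdot 121 \cdot 4 = 2 \cdot \frac{5}{169} \cdot 121 \cdot 4 = \frac{1210}{169} \cdot 4 = \frac{4840}{169}$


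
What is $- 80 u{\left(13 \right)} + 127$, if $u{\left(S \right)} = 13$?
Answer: $-913$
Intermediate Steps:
$- 80 u{\left(13 \right)} + 127 = \left(-80\right) 13 + 127 = -1040 + 127 = -913$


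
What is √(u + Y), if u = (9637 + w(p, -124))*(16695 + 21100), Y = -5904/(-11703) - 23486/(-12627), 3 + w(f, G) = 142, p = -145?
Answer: √99610540690469845900186/16419309 ≈ 19222.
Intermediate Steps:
w(f, G) = 139 (w(f, G) = -3 + 142 = 139)
Y = 116468822/49257927 (Y = -5904*(-1/11703) - 23486*(-1/12627) = 1968/3901 + 23486/12627 = 116468822/49257927 ≈ 2.3645)
u = 369483920 (u = (9637 + 139)*(16695 + 21100) = 9776*37795 = 369483920)
√(u + Y) = √(369483920 + 116468822/49257927) = √(18200012075502662/49257927) = √99610540690469845900186/16419309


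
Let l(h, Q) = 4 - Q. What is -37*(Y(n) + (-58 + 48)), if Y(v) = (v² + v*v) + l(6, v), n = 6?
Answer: -2220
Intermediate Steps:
Y(v) = 4 - v + 2*v² (Y(v) = (v² + v*v) + (4 - v) = (v² + v²) + (4 - v) = 2*v² + (4 - v) = 4 - v + 2*v²)
-37*(Y(n) + (-58 + 48)) = -37*((4 - 1*6 + 2*6²) + (-58 + 48)) = -37*((4 - 6 + 2*36) - 10) = -37*((4 - 6 + 72) - 10) = -37*(70 - 10) = -37*60 = -2220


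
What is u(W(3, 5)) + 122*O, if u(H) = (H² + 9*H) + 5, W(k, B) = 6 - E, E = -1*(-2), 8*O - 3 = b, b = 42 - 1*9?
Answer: 606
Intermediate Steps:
b = 33 (b = 42 - 9 = 33)
O = 9/2 (O = 3/8 + (⅛)*33 = 3/8 + 33/8 = 9/2 ≈ 4.5000)
E = 2
W(k, B) = 4 (W(k, B) = 6 - 1*2 = 6 - 2 = 4)
u(H) = 5 + H² + 9*H
u(W(3, 5)) + 122*O = (5 + 4² + 9*4) + 122*(9/2) = (5 + 16 + 36) + 549 = 57 + 549 = 606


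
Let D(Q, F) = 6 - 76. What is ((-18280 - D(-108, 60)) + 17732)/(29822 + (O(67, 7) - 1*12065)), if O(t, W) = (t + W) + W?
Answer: -239/8919 ≈ -0.026797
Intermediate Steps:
O(t, W) = t + 2*W (O(t, W) = (W + t) + W = t + 2*W)
D(Q, F) = -70
((-18280 - D(-108, 60)) + 17732)/(29822 + (O(67, 7) - 1*12065)) = ((-18280 - 1*(-70)) + 17732)/(29822 + ((67 + 2*7) - 1*12065)) = ((-18280 + 70) + 17732)/(29822 + ((67 + 14) - 12065)) = (-18210 + 17732)/(29822 + (81 - 12065)) = -478/(29822 - 11984) = -478/17838 = -478*1/17838 = -239/8919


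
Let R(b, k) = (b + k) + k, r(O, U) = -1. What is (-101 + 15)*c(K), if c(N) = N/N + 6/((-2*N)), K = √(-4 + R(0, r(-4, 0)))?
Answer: -86 - 43*I*√6 ≈ -86.0 - 105.33*I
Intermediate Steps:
R(b, k) = b + 2*k
K = I*√6 (K = √(-4 + (0 + 2*(-1))) = √(-4 + (0 - 2)) = √(-4 - 2) = √(-6) = I*√6 ≈ 2.4495*I)
c(N) = 1 - 3/N (c(N) = 1 + 6*(-1/(2*N)) = 1 - 3/N)
(-101 + 15)*c(K) = (-101 + 15)*((-3 + I*√6)/((I*√6))) = -86*(-I*√6/6)*(-3 + I*√6) = -(-43)*I*√6*(-3 + I*√6)/3 = 43*I*√6*(-3 + I*√6)/3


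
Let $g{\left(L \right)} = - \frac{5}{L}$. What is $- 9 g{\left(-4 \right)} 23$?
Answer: $- \frac{1035}{4} \approx -258.75$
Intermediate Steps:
$- 9 g{\left(-4 \right)} 23 = - 9 \left(- \frac{5}{-4}\right) 23 = - 9 \left(\left(-5\right) \left(- \frac{1}{4}\right)\right) 23 = \left(-9\right) \frac{5}{4} \cdot 23 = \left(- \frac{45}{4}\right) 23 = - \frac{1035}{4}$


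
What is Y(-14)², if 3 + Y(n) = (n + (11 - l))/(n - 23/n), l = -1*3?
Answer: 9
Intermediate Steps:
l = -3
Y(n) = -3 + (14 + n)/(n - 23/n) (Y(n) = -3 + (n + (11 - 1*(-3)))/(n - 23/n) = -3 + (n + (11 + 3))/(n - 23/n) = -3 + (n + 14)/(n - 23/n) = -3 + (14 + n)/(n - 23/n))
Y(-14)² = ((69 - 2*(-14)² + 14*(-14))/(-23 + (-14)²))² = ((69 - 2*196 - 196)/(-23 + 196))² = ((69 - 392 - 196)/173)² = ((1/173)*(-519))² = (-3)² = 9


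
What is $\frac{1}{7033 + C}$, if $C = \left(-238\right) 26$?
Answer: $\frac{1}{845} \approx 0.0011834$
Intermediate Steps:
$C = -6188$
$\frac{1}{7033 + C} = \frac{1}{7033 - 6188} = \frac{1}{845}$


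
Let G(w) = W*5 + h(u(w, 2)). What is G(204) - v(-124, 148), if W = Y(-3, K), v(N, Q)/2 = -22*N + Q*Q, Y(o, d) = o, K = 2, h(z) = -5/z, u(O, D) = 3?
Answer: -147842/3 ≈ -49281.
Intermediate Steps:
v(N, Q) = -44*N + 2*Q² (v(N, Q) = 2*(-22*N + Q*Q) = 2*(-22*N + Q²) = 2*(Q² - 22*N) = -44*N + 2*Q²)
W = -3
G(w) = -50/3 (G(w) = -3*5 - 5/3 = -15 - 5*⅓ = -15 - 5/3 = -50/3)
G(204) - v(-124, 148) = -50/3 - (-44*(-124) + 2*148²) = -50/3 - (5456 + 2*21904) = -50/3 - (5456 + 43808) = -50/3 - 1*49264 = -50/3 - 49264 = -147842/3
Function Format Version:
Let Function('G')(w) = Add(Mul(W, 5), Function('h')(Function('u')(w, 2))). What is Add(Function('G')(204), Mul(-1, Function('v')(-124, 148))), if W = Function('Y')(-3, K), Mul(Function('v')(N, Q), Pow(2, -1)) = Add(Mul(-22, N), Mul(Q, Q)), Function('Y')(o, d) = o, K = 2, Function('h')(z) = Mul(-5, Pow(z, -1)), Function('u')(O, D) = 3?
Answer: Rational(-147842, 3) ≈ -49281.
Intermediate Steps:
Function('v')(N, Q) = Add(Mul(-44, N), Mul(2, Pow(Q, 2))) (Function('v')(N, Q) = Mul(2, Add(Mul(-22, N), Mul(Q, Q))) = Mul(2, Add(Mul(-22, N), Pow(Q, 2))) = Mul(2, Add(Pow(Q, 2), Mul(-22, N))) = Add(Mul(-44, N), Mul(2, Pow(Q, 2))))
W = -3
Function('G')(w) = Rational(-50, 3) (Function('G')(w) = Add(Mul(-3, 5), Mul(-5, Pow(3, -1))) = Add(-15, Mul(-5, Rational(1, 3))) = Add(-15, Rational(-5, 3)) = Rational(-50, 3))
Add(Function('G')(204), Mul(-1, Function('v')(-124, 148))) = Add(Rational(-50, 3), Mul(-1, Add(Mul(-44, -124), Mul(2, Pow(148, 2))))) = Add(Rational(-50, 3), Mul(-1, Add(5456, Mul(2, 21904)))) = Add(Rational(-50, 3), Mul(-1, Add(5456, 43808))) = Add(Rational(-50, 3), Mul(-1, 49264)) = Add(Rational(-50, 3), -49264) = Rational(-147842, 3)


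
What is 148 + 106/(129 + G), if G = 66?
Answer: 28966/195 ≈ 148.54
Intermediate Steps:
148 + 106/(129 + G) = 148 + 106/(129 + 66) = 148 + 106/195 = 28966/195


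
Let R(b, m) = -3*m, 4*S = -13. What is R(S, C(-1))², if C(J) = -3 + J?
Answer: 144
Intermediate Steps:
S = -13/4 (S = (¼)*(-13) = -13/4 ≈ -3.2500)
R(S, C(-1))² = (-3*(-3 - 1))² = (-3*(-4))² = 12² = 144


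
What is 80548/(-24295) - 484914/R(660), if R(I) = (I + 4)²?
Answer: -23647138319/5355784160 ≈ -4.4153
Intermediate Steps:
R(I) = (4 + I)²
80548/(-24295) - 484914/R(660) = 80548/(-24295) - 484914/(4 + 660)² = 80548*(-1/24295) - 484914/(664²) = -80548/24295 - 484914/440896 = -80548/24295 - 484914*1/440896 = -80548/24295 - 242457/220448 = -23647138319/5355784160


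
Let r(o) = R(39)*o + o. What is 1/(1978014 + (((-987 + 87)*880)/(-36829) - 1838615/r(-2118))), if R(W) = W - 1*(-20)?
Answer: 936045864/1851545495976463 ≈ 5.0555e-7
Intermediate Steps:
R(W) = 20 + W (R(W) = W + 20 = 20 + W)
r(o) = 60*o (r(o) = (20 + 39)*o + o = 59*o + o = 60*o)
1/(1978014 + (((-987 + 87)*880)/(-36829) - 1838615/r(-2118))) = 1/(1978014 + (((-987 + 87)*880)/(-36829) - 1838615/(60*(-2118)))) = 1/(1978014 + (-900*880*(-1/36829) - 1838615/(-127080))) = 1/(1978014 + (-792000*(-1/36829) - 1838615*(-1/127080))) = 1/(1978014 + (792000/36829 + 367723/25416)) = 1/(1978014 + 33672342367/936045864) = 1/(1851545495976463/936045864) = 936045864/1851545495976463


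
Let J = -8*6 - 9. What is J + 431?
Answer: 374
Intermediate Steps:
J = -57 (J = -48 - 9 = -57)
J + 431 = -57 + 431 = 374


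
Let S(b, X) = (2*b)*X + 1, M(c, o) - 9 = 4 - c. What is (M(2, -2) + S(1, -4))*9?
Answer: 36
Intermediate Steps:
M(c, o) = 13 - c (M(c, o) = 9 + (4 - c) = 13 - c)
S(b, X) = 1 + 2*X*b (S(b, X) = 2*X*b + 1 = 1 + 2*X*b)
(M(2, -2) + S(1, -4))*9 = ((13 - 1*2) + (1 + 2*(-4)*1))*9 = ((13 - 2) + (1 - 8))*9 = (11 - 7)*9 = 4*9 = 36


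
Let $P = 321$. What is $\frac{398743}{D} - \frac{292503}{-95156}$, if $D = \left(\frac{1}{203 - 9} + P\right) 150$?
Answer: $\frac{5046622348451}{444437992500} \approx 11.355$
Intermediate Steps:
$D = \frac{4670625}{97}$ ($D = \left(\frac{1}{203 - 9} + 321\right) 150 = \left(\frac{1}{194} + 321\right) 150 = \frac{62275}{194} \cdot 150 = \frac{4670625}{97} \approx 48151.0$)
$\frac{398743}{D} - \frac{292503}{-95156} = \frac{398743}{\frac{4670625}{97}} - \frac{292503}{-95156} = 398743 \cdot \frac{97}{4670625} - - \frac{292503}{95156} = \frac{38678071}{4670625} + \frac{292503}{95156} = \frac{5046622348451}{444437992500}$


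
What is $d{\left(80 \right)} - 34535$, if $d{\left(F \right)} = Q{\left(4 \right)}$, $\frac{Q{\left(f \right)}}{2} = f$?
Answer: $-34527$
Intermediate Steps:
$Q{\left(f \right)} = 2 f$
$d{\left(F \right)} = 8$ ($d{\left(F \right)} = 2 \cdot 4 = 8$)
$d{\left(80 \right)} - 34535 = 8 - 34535 = -34527$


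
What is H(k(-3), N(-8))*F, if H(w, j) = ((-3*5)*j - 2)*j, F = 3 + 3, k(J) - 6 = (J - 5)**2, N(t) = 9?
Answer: -7398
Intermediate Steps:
k(J) = 6 + (-5 + J)**2 (k(J) = 6 + (J - 5)**2 = 6 + (-5 + J)**2)
F = 6
H(w, j) = j*(-2 - 15*j) (H(w, j) = (-15*j - 2)*j = (-2 - 15*j)*j = j*(-2 - 15*j))
H(k(-3), N(-8))*F = -1*9*(2 + 15*9)*6 = -1*9*(2 + 135)*6 = -1*9*137*6 = -1233*6 = -7398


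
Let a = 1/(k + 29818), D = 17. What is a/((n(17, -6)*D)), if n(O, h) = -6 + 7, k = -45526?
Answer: -1/267036 ≈ -3.7448e-6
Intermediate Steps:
n(O, h) = 1
a = -1/15708 (a = 1/(-45526 + 29818) = 1/(-15708) = -1/15708 ≈ -6.3662e-5)
a/((n(17, -6)*D)) = -1/(15708*(1*17)) = -1/15708/17 = -1/15708*1/17 = -1/267036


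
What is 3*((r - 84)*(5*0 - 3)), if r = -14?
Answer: 882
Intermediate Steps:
3*((r - 84)*(5*0 - 3)) = 3*((-14 - 84)*(5*0 - 3)) = 3*(-98*(0 - 3)) = 3*(-98*(-3)) = 3*294 = 882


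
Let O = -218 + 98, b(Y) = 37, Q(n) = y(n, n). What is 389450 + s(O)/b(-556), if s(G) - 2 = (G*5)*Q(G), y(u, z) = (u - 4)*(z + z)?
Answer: -3446348/37 ≈ -93145.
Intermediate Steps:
y(u, z) = 2*z*(-4 + u) (y(u, z) = (-4 + u)*(2*z) = 2*z*(-4 + u))
Q(n) = 2*n*(-4 + n)
O = -120
s(G) = 2 + 10*G²*(-4 + G) (s(G) = 2 + (G*5)*(2*G*(-4 + G)) = 2 + (5*G)*(2*G*(-4 + G)) = 2 + 10*G²*(-4 + G))
389450 + s(O)/b(-556) = 389450 + (2 + 10*(-120)²*(-4 - 120))/37 = 389450 + (2 + 10*14400*(-124))*(1/37) = 389450 + (2 - 17856000)*(1/37) = 389450 - 17855998*1/37 = 389450 - 17855998/37 = -3446348/37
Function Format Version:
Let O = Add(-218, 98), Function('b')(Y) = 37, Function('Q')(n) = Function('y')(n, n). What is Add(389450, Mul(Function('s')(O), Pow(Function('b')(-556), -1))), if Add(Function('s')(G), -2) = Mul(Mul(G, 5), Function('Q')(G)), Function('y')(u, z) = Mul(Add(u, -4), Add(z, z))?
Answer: Rational(-3446348, 37) ≈ -93145.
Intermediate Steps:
Function('y')(u, z) = Mul(2, z, Add(-4, u)) (Function('y')(u, z) = Mul(Add(-4, u), Mul(2, z)) = Mul(2, z, Add(-4, u)))
Function('Q')(n) = Mul(2, n, Add(-4, n))
O = -120
Function('s')(G) = Add(2, Mul(10, Pow(G, 2), Add(-4, G))) (Function('s')(G) = Add(2, Mul(Mul(G, 5), Mul(2, G, Add(-4, G)))) = Add(2, Mul(Mul(5, G), Mul(2, G, Add(-4, G)))) = Add(2, Mul(10, Pow(G, 2), Add(-4, G))))
Add(389450, Mul(Function('s')(O), Pow(Function('b')(-556), -1))) = Add(389450, Mul(Add(2, Mul(10, Pow(-120, 2), Add(-4, -120))), Pow(37, -1))) = Add(389450, Mul(Add(2, Mul(10, 14400, -124)), Rational(1, 37))) = Add(389450, Mul(Add(2, -17856000), Rational(1, 37))) = Add(389450, Mul(-17855998, Rational(1, 37))) = Add(389450, Rational(-17855998, 37)) = Rational(-3446348, 37)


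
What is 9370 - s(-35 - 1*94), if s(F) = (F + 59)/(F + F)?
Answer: 1208695/129 ≈ 9369.7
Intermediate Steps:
s(F) = (59 + F)/(2*F) (s(F) = (59 + F)/((2*F)) = (59 + F)*(1/(2*F)) = (59 + F)/(2*F))
9370 - s(-35 - 1*94) = 9370 - (59 + (-35 - 1*94))/(2*(-35 - 1*94)) = 9370 - (59 + (-35 - 94))/(2*(-35 - 94)) = 9370 - (59 - 129)/(2*(-129)) = 9370 - (-1)*(-70)/(2*129) = 9370 - 1*35/129 = 9370 - 35/129 = 1208695/129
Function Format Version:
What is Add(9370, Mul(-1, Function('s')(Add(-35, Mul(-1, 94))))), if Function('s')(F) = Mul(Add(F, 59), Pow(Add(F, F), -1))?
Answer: Rational(1208695, 129) ≈ 9369.7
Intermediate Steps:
Function('s')(F) = Mul(Rational(1, 2), Pow(F, -1), Add(59, F)) (Function('s')(F) = Mul(Add(59, F), Pow(Mul(2, F), -1)) = Mul(Add(59, F), Mul(Rational(1, 2), Pow(F, -1))) = Mul(Rational(1, 2), Pow(F, -1), Add(59, F)))
Add(9370, Mul(-1, Function('s')(Add(-35, Mul(-1, 94))))) = Add(9370, Mul(-1, Mul(Rational(1, 2), Pow(Add(-35, Mul(-1, 94)), -1), Add(59, Add(-35, Mul(-1, 94)))))) = Add(9370, Mul(-1, Mul(Rational(1, 2), Pow(Add(-35, -94), -1), Add(59, Add(-35, -94))))) = Add(9370, Mul(-1, Mul(Rational(1, 2), Pow(-129, -1), Add(59, -129)))) = Add(9370, Mul(-1, Mul(Rational(1, 2), Rational(-1, 129), -70))) = Add(9370, Mul(-1, Rational(35, 129))) = Add(9370, Rational(-35, 129)) = Rational(1208695, 129)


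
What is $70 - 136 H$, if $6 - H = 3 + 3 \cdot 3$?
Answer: $886$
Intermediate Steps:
$H = -6$ ($H = 6 - \left(3 + 3 \cdot 3\right) = 6 - \left(3 + 9\right) = 6 - 12 = -6$)
$70 - 136 H = 70 - -816 = 70 + 816 = 886$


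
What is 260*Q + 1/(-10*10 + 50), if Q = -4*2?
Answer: -104001/50 ≈ -2080.0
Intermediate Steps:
Q = -8
260*Q + 1/(-10*10 + 50) = 260*(-8) + 1/(-10*10 + 50) = -2080 + 1/(-100 + 50) = -2080 + 1/(-50) = -2080 - 1/50 = -104001/50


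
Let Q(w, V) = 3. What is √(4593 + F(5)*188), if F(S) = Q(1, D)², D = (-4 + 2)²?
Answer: √6285 ≈ 79.278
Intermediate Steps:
D = 4 (D = (-2)² = 4)
F(S) = 9 (F(S) = 3² = 9)
√(4593 + F(5)*188) = √(4593 + 9*188) = √(4593 + 1692) = √6285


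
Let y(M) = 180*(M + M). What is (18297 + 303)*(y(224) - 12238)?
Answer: 1272277200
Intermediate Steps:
y(M) = 360*M (y(M) = 180*(2*M) = 360*M)
(18297 + 303)*(y(224) - 12238) = (18297 + 303)*(360*224 - 12238) = 18600*(80640 - 12238) = 18600*68402 = 1272277200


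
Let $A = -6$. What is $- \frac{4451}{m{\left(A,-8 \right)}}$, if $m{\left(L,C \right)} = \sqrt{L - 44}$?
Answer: $\frac{4451 i \sqrt{2}}{10} \approx 629.47 i$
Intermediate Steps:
$m{\left(L,C \right)} = \sqrt{-44 + L}$
$- \frac{4451}{m{\left(A,-8 \right)}} = - \frac{4451}{\sqrt{-44 - 6}} = - \frac{4451}{\sqrt{-50}} = - \frac{4451}{5 i \sqrt{2}} = - 4451 \left(- \frac{i \sqrt{2}}{10}\right) = \frac{4451 i \sqrt{2}}{10}$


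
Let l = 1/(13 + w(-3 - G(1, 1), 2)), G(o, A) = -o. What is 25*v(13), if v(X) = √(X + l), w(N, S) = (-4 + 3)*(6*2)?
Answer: 25*√14 ≈ 93.541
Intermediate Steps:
w(N, S) = -12 (w(N, S) = -1*12 = -12)
l = 1 (l = 1/(13 - 12) = 1/1 = 1)
v(X) = √(1 + X) (v(X) = √(X + 1) = √(1 + X))
25*v(13) = 25*√(1 + 13) = 25*√14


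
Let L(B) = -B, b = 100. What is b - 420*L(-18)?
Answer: -7460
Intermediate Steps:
b - 420*L(-18) = 100 - (-420)*(-18) = 100 - 420*18 = 100 - 7560 = -7460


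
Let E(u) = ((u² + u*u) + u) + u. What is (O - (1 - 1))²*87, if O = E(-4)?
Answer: 50112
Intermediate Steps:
E(u) = 2*u + 2*u² (E(u) = ((u² + u²) + u) + u = (2*u² + u) + u = (u + 2*u²) + u = 2*u + 2*u²)
O = 24 (O = 2*(-4)*(1 - 4) = 2*(-4)*(-3) = 24)
(O - (1 - 1))²*87 = (24 - (1 - 1))²*87 = (24 - 1*0)²*87 = (24 + 0)²*87 = 24²*87 = 576*87 = 50112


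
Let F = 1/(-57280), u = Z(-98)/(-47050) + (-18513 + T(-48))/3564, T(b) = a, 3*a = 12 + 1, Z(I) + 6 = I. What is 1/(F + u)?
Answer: -720379915200/3739517803889 ≈ -0.19264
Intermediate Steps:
Z(I) = -6 + I
a = 13/3 (a = (12 + 1)/3 = (⅓)*13 = 13/3 ≈ 4.3333)
T(b) = 13/3
u = -652846583/125764650 (u = (-6 - 98)/(-47050) + (-18513 + 13/3)/3564 = -104*(-1/47050) - 55526/3*1/3564 = 52/23525 - 27763/5346 = -652846583/125764650 ≈ -5.1910)
F = -1/57280 ≈ -1.7458e-5
1/(F + u) = 1/(-1/57280 - 652846583/125764650) = 1/(-3739517803889/720379915200) = -720379915200/3739517803889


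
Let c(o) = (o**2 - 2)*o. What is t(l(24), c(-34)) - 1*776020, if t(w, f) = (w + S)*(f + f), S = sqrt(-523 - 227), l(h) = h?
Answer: -2659348 - 392360*I*sqrt(30) ≈ -2.6593e+6 - 2.149e+6*I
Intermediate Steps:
S = 5*I*sqrt(30) (S = sqrt(-750) = 5*I*sqrt(30) ≈ 27.386*I)
c(o) = o*(-2 + o**2) (c(o) = (-2 + o**2)*o = o*(-2 + o**2))
t(w, f) = 2*f*(w + 5*I*sqrt(30)) (t(w, f) = (w + 5*I*sqrt(30))*(f + f) = (w + 5*I*sqrt(30))*(2*f) = 2*f*(w + 5*I*sqrt(30)))
t(l(24), c(-34)) - 1*776020 = 2*(-34*(-2 + (-34)**2))*(24 + 5*I*sqrt(30)) - 1*776020 = 2*(-34*(-2 + 1156))*(24 + 5*I*sqrt(30)) - 776020 = 2*(-34*1154)*(24 + 5*I*sqrt(30)) - 776020 = 2*(-39236)*(24 + 5*I*sqrt(30)) - 776020 = (-1883328 - 392360*I*sqrt(30)) - 776020 = -2659348 - 392360*I*sqrt(30)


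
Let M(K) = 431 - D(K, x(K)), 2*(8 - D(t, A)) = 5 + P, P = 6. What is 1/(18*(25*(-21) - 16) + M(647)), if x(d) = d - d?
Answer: -2/18619 ≈ -0.00010742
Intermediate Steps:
x(d) = 0
D(t, A) = 5/2 (D(t, A) = 8 - (5 + 6)/2 = 8 - 1/2*11 = 8 - 11/2 = 5/2)
M(K) = 857/2 (M(K) = 431 - 1*5/2 = 431 - 5/2 = 857/2)
1/(18*(25*(-21) - 16) + M(647)) = 1/(18*(25*(-21) - 16) + 857/2) = 1/(18*(-525 - 16) + 857/2) = 1/(18*(-541) + 857/2) = 1/(-9738 + 857/2) = 1/(-18619/2) = -2/18619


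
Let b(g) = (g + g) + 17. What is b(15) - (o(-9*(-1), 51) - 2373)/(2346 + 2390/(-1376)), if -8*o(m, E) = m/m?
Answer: 77436801/1612853 ≈ 48.012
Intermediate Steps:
o(m, E) = -1/8 (o(m, E) = -m/(8*m) = -1/8*1 = -1/8)
b(g) = 17 + 2*g (b(g) = 2*g + 17 = 17 + 2*g)
b(15) - (o(-9*(-1), 51) - 2373)/(2346 + 2390/(-1376)) = (17 + 2*15) - (-1/8 - 2373)/(2346 + 2390/(-1376)) = (17 + 30) - (-18985)/(8*(2346 + 2390*(-1/1376))) = 47 - (-18985)/(8*(2346 - 1195/688)) = 47 - (-18985)/(8*1612853/688) = 47 - (-18985)*688/(8*1612853) = 47 - 1*(-1632710/1612853) = 47 + 1632710/1612853 = 77436801/1612853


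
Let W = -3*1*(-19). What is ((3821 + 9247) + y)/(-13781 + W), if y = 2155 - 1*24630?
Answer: 9407/13724 ≈ 0.68544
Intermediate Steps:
y = -22475 (y = 2155 - 24630 = -22475)
W = 57 (W = -3*(-19) = 57)
((3821 + 9247) + y)/(-13781 + W) = ((3821 + 9247) - 22475)/(-13781 + 57) = (13068 - 22475)/(-13724) = -9407*(-1/13724) = 9407/13724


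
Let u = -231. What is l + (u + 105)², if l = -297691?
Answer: -281815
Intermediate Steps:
l + (u + 105)² = -297691 + (-231 + 105)² = -297691 + (-126)² = -297691 + 15876 = -281815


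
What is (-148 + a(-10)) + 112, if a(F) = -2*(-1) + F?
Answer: -44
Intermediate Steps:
a(F) = 2 + F
(-148 + a(-10)) + 112 = (-148 + (2 - 10)) + 112 = (-148 - 8) + 112 = -156 + 112 = -44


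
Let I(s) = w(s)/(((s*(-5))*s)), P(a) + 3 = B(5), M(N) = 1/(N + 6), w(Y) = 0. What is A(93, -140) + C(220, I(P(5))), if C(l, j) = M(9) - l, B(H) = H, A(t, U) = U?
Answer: -5399/15 ≈ -359.93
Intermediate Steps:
M(N) = 1/(6 + N)
P(a) = 2 (P(a) = -3 + 5 = 2)
I(s) = 0 (I(s) = 0/(((s*(-5))*s)) = 0/(((-5*s)*s)) = 0/((-5*s²)) = 0*(-1/(5*s²)) = 0)
C(l, j) = 1/15 - l (C(l, j) = 1/(6 + 9) - l = 1/15 - l)
A(93, -140) + C(220, I(P(5))) = -140 + (1/15 - 1*220) = -140 + (1/15 - 220) = -140 - 3299/15 = -5399/15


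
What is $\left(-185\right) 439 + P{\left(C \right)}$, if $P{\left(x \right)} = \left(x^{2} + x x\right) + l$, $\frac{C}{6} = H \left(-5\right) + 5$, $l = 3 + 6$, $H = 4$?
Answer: $-65006$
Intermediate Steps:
$l = 9$
$C = -90$ ($C = 6 \left(4 \left(-5\right) + 5\right) = 6 \left(-20 + 5\right) = 6 \left(-15\right) = -90$)
$P{\left(x \right)} = 9 + 2 x^{2}$ ($P{\left(x \right)} = \left(x^{2} + x x\right) + 9 = \left(x^{2} + x^{2}\right) + 9 = 2 x^{2} + 9 = 9 + 2 x^{2}$)
$\left(-185\right) 439 + P{\left(C \right)} = \left(-185\right) 439 + \left(9 + 2 \left(-90\right)^{2}\right) = -81215 + \left(9 + 2 \cdot 8100\right) = -81215 + \left(9 + 16200\right) = -81215 + 16209 = -65006$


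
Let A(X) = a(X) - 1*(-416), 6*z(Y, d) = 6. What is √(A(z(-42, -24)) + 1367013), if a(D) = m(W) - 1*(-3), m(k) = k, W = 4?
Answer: 2*√341859 ≈ 1169.4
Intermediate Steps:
z(Y, d) = 1 (z(Y, d) = (⅙)*6 = 1)
a(D) = 7 (a(D) = 4 - 1*(-3) = 4 + 3 = 7)
A(X) = 423 (A(X) = 7 - 1*(-416) = 7 + 416 = 423)
√(A(z(-42, -24)) + 1367013) = √(423 + 1367013) = √1367436 = 2*√341859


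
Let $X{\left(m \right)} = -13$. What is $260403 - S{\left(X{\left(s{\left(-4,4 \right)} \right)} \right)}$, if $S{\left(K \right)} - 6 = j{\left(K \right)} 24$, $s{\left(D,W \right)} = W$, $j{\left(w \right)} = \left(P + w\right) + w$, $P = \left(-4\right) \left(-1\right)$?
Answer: $260925$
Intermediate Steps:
$P = 4$
$j{\left(w \right)} = 4 + 2 w$ ($j{\left(w \right)} = \left(4 + w\right) + w = 4 + 2 w$)
$S{\left(K \right)} = 102 + 48 K$ ($S{\left(K \right)} = 6 + \left(4 + 2 K\right) 24 = 6 + \left(96 + 48 K\right) = 102 + 48 K$)
$260403 - S{\left(X{\left(s{\left(-4,4 \right)} \right)} \right)} = 260403 - \left(102 + 48 \left(-13\right)\right) = 260403 - \left(102 - 624\right) = 260403 - -522 = 260403 + 522 = 260925$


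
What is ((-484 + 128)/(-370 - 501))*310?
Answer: 110360/871 ≈ 126.70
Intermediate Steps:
((-484 + 128)/(-370 - 501))*310 = -356/(-871)*310 = -356*(-1/871)*310 = (356/871)*310 = 110360/871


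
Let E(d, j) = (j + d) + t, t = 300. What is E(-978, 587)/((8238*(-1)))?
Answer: 91/8238 ≈ 0.011046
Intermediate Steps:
E(d, j) = 300 + d + j (E(d, j) = (j + d) + 300 = (d + j) + 300 = 300 + d + j)
E(-978, 587)/((8238*(-1))) = (300 - 978 + 587)/((8238*(-1))) = -91/(-8238) = -91*(-1/8238) = 91/8238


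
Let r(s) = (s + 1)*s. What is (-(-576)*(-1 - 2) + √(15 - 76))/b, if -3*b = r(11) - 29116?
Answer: -648/3623 + 3*I*√61/28984 ≈ -0.17886 + 0.0008084*I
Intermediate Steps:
r(s) = s*(1 + s) (r(s) = (1 + s)*s = s*(1 + s))
b = 28984/3 (b = -(11*(1 + 11) - 29116)/3 = -(11*12 - 29116)/3 = -(132 - 29116)/3 = -⅓*(-28984) = 28984/3 ≈ 9661.3)
(-(-576)*(-1 - 2) + √(15 - 76))/b = (-(-576)*(-1 - 2) + √(15 - 76))/(28984/3) = (-(-576)*(-3) + √(-61))*(3/28984) = (-144*12 + I*√61)*(3/28984) = (-1728 + I*√61)*(3/28984) = -648/3623 + 3*I*√61/28984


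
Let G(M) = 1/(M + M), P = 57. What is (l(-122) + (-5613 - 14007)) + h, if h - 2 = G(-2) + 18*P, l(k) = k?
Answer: -74857/4 ≈ -18714.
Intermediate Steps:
G(M) = 1/(2*M)
h = 4111/4 (h = 2 + ((½)/(-2) + 18*57) = 2 + ((½)*(-½) + 1026) = 2 + (-¼ + 1026) = 2 + 4103/4 = 4111/4 ≈ 1027.8)
(l(-122) + (-5613 - 14007)) + h = (-122 + (-5613 - 14007)) + 4111/4 = (-122 - 19620) + 4111/4 = -19742 + 4111/4 = -74857/4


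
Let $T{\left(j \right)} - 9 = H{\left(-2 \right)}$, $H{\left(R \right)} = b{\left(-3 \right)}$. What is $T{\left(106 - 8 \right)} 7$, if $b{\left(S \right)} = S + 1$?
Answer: $49$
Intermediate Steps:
$b{\left(S \right)} = 1 + S$
$H{\left(R \right)} = -2$ ($H{\left(R \right)} = 1 - 3 = -2$)
$T{\left(j \right)} = 7$ ($T{\left(j \right)} = 9 - 2 = 7$)
$T{\left(106 - 8 \right)} 7 = 7 \cdot 7 = 49$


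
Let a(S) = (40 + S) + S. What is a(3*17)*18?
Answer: 2556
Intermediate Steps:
a(S) = 40 + 2*S
a(3*17)*18 = (40 + 2*(3*17))*18 = (40 + 2*51)*18 = (40 + 102)*18 = 142*18 = 2556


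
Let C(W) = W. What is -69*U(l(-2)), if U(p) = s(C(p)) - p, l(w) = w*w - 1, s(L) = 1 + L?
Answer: -69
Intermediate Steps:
l(w) = -1 + w² (l(w) = w² - 1 = -1 + w²)
U(p) = 1 (U(p) = (1 + p) - p = 1)
-69*U(l(-2)) = -69*1 = -69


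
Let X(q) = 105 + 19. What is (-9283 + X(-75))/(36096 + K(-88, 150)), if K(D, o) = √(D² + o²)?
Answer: -82650816/325722743 + 9159*√7561/651445486 ≈ -0.25252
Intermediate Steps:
X(q) = 124
(-9283 + X(-75))/(36096 + K(-88, 150)) = (-9283 + 124)/(36096 + √((-88)² + 150²)) = -9159/(36096 + √(7744 + 22500)) = -9159/(36096 + √30244) = -9159/(36096 + 2*√7561)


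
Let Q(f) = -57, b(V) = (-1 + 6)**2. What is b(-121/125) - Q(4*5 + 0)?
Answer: 82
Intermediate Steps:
b(V) = 25 (b(V) = 5**2 = 25)
b(-121/125) - Q(4*5 + 0) = 25 - 1*(-57) = 25 + 57 = 82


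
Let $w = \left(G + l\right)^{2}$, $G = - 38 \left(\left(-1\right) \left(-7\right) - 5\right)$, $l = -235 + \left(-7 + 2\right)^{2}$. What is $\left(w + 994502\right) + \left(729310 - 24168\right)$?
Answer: $1781440$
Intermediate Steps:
$l = -210$ ($l = -235 + \left(-5\right)^{2} = -235 + 25 = -210$)
$G = -76$ ($G = - 38 \left(7 - 5\right) = \left(-38\right) 2 = -76$)
$w = 81796$ ($w = \left(-76 - 210\right)^{2} = \left(-286\right)^{2} = 81796$)
$\left(w + 994502\right) + \left(729310 - 24168\right) = \left(81796 + 994502\right) + \left(729310 - 24168\right) = 1076298 + 705142 = 1781440$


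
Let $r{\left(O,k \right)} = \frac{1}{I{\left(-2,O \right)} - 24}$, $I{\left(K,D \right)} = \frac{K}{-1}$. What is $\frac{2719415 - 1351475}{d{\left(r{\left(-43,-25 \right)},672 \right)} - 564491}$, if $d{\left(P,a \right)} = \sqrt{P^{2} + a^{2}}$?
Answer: $- \frac{124579957391120}{51408808182849} - \frac{10031560 \sqrt{218566657}}{51408808182849} \approx -2.4262$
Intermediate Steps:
$I{\left(K,D \right)} = - K$ ($I{\left(K,D \right)} = K \left(-1\right) = - K$)
$r{\left(O,k \right)} = - \frac{1}{22}$ ($r{\left(O,k \right)} = \frac{1}{\left(-1\right) \left(-2\right) - 24} = \frac{1}{2 - 24} = \frac{1}{-22} = - \frac{1}{22}$)
$\frac{2719415 - 1351475}{d{\left(r{\left(-43,-25 \right)},672 \right)} - 564491} = \frac{2719415 - 1351475}{\sqrt{\left(- \frac{1}{22}\right)^{2} + 672^{2}} - 564491} = \frac{1367940}{\sqrt{\frac{1}{484} + 451584} - 564491} = \frac{1367940}{\sqrt{\frac{218566657}{484}} - 564491} = \frac{1367940}{\frac{\sqrt{218566657}}{22} - 564491} = \frac{1367940}{-564491 + \frac{\sqrt{218566657}}{22}}$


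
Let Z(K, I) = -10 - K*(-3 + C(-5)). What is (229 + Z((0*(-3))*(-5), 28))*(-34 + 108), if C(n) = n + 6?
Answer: 16206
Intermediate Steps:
C(n) = 6 + n
Z(K, I) = -10 + 2*K (Z(K, I) = -10 - K*(-3 + (6 - 5)) = -10 - K*(-3 + 1) = -10 - K*(-2) = -10 - (-2)*K = -10 + 2*K)
(229 + Z((0*(-3))*(-5), 28))*(-34 + 108) = (229 + (-10 + 2*((0*(-3))*(-5))))*(-34 + 108) = (229 + (-10 + 2*(0*(-5))))*74 = (229 + (-10 + 2*0))*74 = (229 + (-10 + 0))*74 = (229 - 10)*74 = 219*74 = 16206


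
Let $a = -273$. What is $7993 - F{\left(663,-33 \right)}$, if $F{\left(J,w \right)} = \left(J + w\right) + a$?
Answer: $7636$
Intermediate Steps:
$F{\left(J,w \right)} = -273 + J + w$ ($F{\left(J,w \right)} = \left(J + w\right) - 273 = -273 + J + w$)
$7993 - F{\left(663,-33 \right)} = 7993 - \left(-273 + 663 - 33\right) = 7993 - 357 = 7636$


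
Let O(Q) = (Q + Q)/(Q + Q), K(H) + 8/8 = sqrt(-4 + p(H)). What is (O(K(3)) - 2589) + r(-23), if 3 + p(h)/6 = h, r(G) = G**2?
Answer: -2059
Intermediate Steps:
p(h) = -18 + 6*h
K(H) = -1 + sqrt(-22 + 6*H) (K(H) = -1 + sqrt(-4 + (-18 + 6*H)) = -1 + sqrt(-22 + 6*H))
O(Q) = 1 (O(Q) = (2*Q)/((2*Q)) = (2*Q)*(1/(2*Q)) = 1)
(O(K(3)) - 2589) + r(-23) = (1 - 2589) + (-23)**2 = -2588 + 529 = -2059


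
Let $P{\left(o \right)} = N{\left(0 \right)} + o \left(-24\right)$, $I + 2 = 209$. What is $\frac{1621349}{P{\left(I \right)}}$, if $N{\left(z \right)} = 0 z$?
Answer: $- \frac{1621349}{4968} \approx -326.36$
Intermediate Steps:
$I = 207$ ($I = -2 + 209 = 207$)
$N{\left(z \right)} = 0$
$P{\left(o \right)} = - 24 o$ ($P{\left(o \right)} = 0 + o \left(-24\right) = 0 - 24 o = - 24 o$)
$\frac{1621349}{P{\left(I \right)}} = \frac{1621349}{\left(-24\right) 207} = \frac{1621349}{-4968} = 1621349 \left(- \frac{1}{4968}\right) = - \frac{1621349}{4968}$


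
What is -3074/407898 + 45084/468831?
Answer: 2824747823/31872537873 ≈ 0.088626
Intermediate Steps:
-3074/407898 + 45084/468831 = -3074*1/407898 + 45084*(1/468831) = -1537/203949 + 15028/156277 = 2824747823/31872537873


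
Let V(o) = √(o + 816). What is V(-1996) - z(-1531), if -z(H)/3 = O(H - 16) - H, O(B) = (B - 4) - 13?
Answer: -99 + 2*I*√295 ≈ -99.0 + 34.351*I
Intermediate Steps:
O(B) = -17 + B (O(B) = (-4 + B) - 13 = -17 + B)
z(H) = 99 (z(H) = -3*((-17 + (H - 16)) - H) = -3*((-17 + (-16 + H)) - H) = -3*((-33 + H) - H) = -3*(-33) = 99)
V(o) = √(816 + o)
V(-1996) - z(-1531) = √(816 - 1996) - 1*99 = √(-1180) - 99 = 2*I*√295 - 99 = -99 + 2*I*√295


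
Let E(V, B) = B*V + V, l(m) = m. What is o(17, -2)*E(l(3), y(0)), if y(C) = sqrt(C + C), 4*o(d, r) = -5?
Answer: -15/4 ≈ -3.7500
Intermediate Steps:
o(d, r) = -5/4 (o(d, r) = (1/4)*(-5) = -5/4)
y(C) = sqrt(2)*sqrt(C) (y(C) = sqrt(2*C) = sqrt(2)*sqrt(C))
E(V, B) = V + B*V
o(17, -2)*E(l(3), y(0)) = -15*(1 + sqrt(2)*sqrt(0))/4 = -15*(1 + sqrt(2)*0)/4 = -15*(1 + 0)/4 = -15/4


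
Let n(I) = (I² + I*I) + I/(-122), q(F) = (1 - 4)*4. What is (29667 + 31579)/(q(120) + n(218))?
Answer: 3736006/5797087 ≈ 0.64446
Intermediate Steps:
q(F) = -12 (q(F) = -3*4 = -12)
n(I) = 2*I² - I/122 (n(I) = (I² + I²) + I*(-1/122) = 2*I² - I/122)
(29667 + 31579)/(q(120) + n(218)) = (29667 + 31579)/(-12 + (1/122)*218*(-1 + 244*218)) = 61246/(-12 + (1/122)*218*(-1 + 53192)) = 61246/(-12 + (1/122)*218*53191) = 61246/(-12 + 5797819/61) = 61246/(5797087/61) = 61246*(61/5797087) = 3736006/5797087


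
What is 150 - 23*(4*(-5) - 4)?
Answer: 702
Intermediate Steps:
150 - 23*(4*(-5) - 4) = 150 - 23*(-20 - 4) = 150 - 23*(-24) = 150 + 552 = 702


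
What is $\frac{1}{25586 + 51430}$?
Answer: $\frac{1}{77016} \approx 1.2984 \cdot 10^{-5}$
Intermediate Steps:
$\frac{1}{25586 + 51430} = \frac{1}{77016}$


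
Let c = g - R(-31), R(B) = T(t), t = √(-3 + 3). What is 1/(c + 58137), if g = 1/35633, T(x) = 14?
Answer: 35633/2071096860 ≈ 1.7205e-5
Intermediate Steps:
t = 0 (t = √0 = 0)
g = 1/35633 ≈ 2.8064e-5
R(B) = 14
c = -498861/35633 (c = 1/35633 - 1*14 = 1/35633 - 14 = -498861/35633 ≈ -14.000)
1/(c + 58137) = 1/(-498861/35633 + 58137) = 1/(2071096860/35633) = 35633/2071096860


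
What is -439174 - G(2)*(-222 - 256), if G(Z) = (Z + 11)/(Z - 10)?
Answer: -1759803/4 ≈ -4.3995e+5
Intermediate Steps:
G(Z) = (11 + Z)/(-10 + Z)
-439174 - G(2)*(-222 - 256) = -439174 - (11 + 2)/(-10 + 2)*(-222 - 256) = -439174 - 13/(-8)*(-478) = -439174 - (-⅛*13)*(-478) = -439174 - (-13)*(-478)/8 = -439174 - 1*3107/4 = -439174 - 3107/4 = -1759803/4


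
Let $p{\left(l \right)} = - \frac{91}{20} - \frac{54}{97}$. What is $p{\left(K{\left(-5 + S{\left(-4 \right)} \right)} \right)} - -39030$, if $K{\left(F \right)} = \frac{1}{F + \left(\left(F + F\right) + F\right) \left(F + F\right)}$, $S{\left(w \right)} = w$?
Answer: $\frac{75708293}{1940} \approx 39025.0$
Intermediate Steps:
$K{\left(F \right)} = \frac{1}{F + 6 F^{2}}$ ($K{\left(F \right)} = \frac{1}{F + \left(2 F + F\right) 2 F} = \frac{1}{F + 3 F 2 F} = \frac{1}{F + 6 F^{2}}$)
$p{\left(l \right)} = - \frac{9907}{1940}$ ($p{\left(l \right)} = \left(-91\right) \frac{1}{20} - \frac{54}{97} = - \frac{91}{20} - \frac{54}{97} = - \frac{9907}{1940}$)
$p{\left(K{\left(-5 + S{\left(-4 \right)} \right)} \right)} - -39030 = - \frac{9907}{1940} - -39030 = - \frac{9907}{1940} + 39030 = \frac{75708293}{1940}$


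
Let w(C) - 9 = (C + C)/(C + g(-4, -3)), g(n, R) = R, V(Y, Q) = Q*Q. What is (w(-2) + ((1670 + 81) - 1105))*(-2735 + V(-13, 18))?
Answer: -7905669/5 ≈ -1.5811e+6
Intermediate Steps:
V(Y, Q) = Q²
w(C) = 9 + 2*C/(-3 + C) (w(C) = 9 + (C + C)/(C - 3) = 9 + (2*C)/(-3 + C) = 9 + 2*C/(-3 + C))
(w(-2) + ((1670 + 81) - 1105))*(-2735 + V(-13, 18)) = ((-27 + 11*(-2))/(-3 - 2) + ((1670 + 81) - 1105))*(-2735 + 18²) = ((-27 - 22)/(-5) + (1751 - 1105))*(-2735 + 324) = (-⅕*(-49) + 646)*(-2411) = (49/5 + 646)*(-2411) = (3279/5)*(-2411) = -7905669/5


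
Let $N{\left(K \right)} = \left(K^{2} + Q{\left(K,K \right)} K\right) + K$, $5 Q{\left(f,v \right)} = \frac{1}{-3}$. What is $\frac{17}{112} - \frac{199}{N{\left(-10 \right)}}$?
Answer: $- \frac{1945}{952} \approx -2.0431$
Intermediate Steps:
$Q{\left(f,v \right)} = - \frac{1}{15}$ ($Q{\left(f,v \right)} = \frac{1}{5 \left(-3\right)} = \frac{1}{5} \left(- \frac{1}{3}\right) = - \frac{1}{15}$)
$N{\left(K \right)} = K^{2} + \frac{14 K}{15}$ ($N{\left(K \right)} = \left(K^{2} - \frac{K}{15}\right) + K = K^{2} + \frac{14 K}{15}$)
$\frac{17}{112} - \frac{199}{N{\left(-10 \right)}} = \frac{17}{112} - \frac{199}{\frac{1}{15} \left(-10\right) \left(14 + 15 \left(-10\right)\right)} = 17 \cdot \frac{1}{112} - \frac{199}{\frac{1}{15} \left(-10\right) \left(14 - 150\right)} = \frac{17}{112} - \frac{199}{\frac{1}{15} \left(-10\right) \left(-136\right)} = \frac{17}{112} - \frac{199}{\frac{272}{3}} = \frac{17}{112} - \frac{597}{272} = - \frac{1945}{952}$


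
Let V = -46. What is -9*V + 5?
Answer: 419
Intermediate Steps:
-9*V + 5 = -9*(-46) + 5 = 414 + 5 = 419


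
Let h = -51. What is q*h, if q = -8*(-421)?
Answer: -171768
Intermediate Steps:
q = 3368
q*h = 3368*(-51) = -171768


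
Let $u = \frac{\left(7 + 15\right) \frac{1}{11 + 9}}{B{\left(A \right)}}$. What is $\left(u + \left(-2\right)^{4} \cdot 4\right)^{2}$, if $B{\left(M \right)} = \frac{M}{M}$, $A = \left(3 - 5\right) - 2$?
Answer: $\frac{423801}{100} \approx 4238.0$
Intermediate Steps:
$A = -4$ ($A = -2 - 2 = -4$)
$B{\left(M \right)} = 1$
$u = \frac{11}{10}$ ($u = \frac{\left(7 + 15\right) \frac{1}{11 + 9}}{1} = \frac{22}{20} \cdot 1 = 22 \cdot \frac{1}{20} \cdot 1 = \frac{11}{10} \cdot 1 = \frac{11}{10} \approx 1.1$)
$\left(u + \left(-2\right)^{4} \cdot 4\right)^{2} = \left(\frac{11}{10} + \left(-2\right)^{4} \cdot 4\right)^{2} = \left(\frac{11}{10} + 16 \cdot 4\right)^{2} = \left(\frac{11}{10} + 64\right)^{2} = \left(\frac{651}{10}\right)^{2} = \frac{423801}{100}$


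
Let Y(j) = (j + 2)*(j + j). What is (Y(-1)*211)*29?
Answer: -12238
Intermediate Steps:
Y(j) = 2*j*(2 + j) (Y(j) = (2 + j)*(2*j) = 2*j*(2 + j))
(Y(-1)*211)*29 = ((2*(-1)*(2 - 1))*211)*29 = ((2*(-1)*1)*211)*29 = -2*211*29 = -422*29 = -12238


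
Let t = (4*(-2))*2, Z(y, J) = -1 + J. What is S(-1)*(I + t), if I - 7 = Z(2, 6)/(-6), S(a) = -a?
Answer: -59/6 ≈ -9.8333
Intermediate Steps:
I = 37/6 (I = 7 + (-1 + 6)/(-6) = 7 + 5*(-⅙) = 7 - ⅚ = 37/6 ≈ 6.1667)
t = -16 (t = -8*2 = -16)
S(-1)*(I + t) = (-1*(-1))*(37/6 - 16) = 1*(-59/6) = -59/6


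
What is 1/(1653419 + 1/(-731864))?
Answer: 731864/1210077843015 ≈ 6.0481e-7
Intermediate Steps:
1/(1653419 + 1/(-731864)) = 1/(1653419 - 1/731864) = 1/(1210077843015/731864) = 731864/1210077843015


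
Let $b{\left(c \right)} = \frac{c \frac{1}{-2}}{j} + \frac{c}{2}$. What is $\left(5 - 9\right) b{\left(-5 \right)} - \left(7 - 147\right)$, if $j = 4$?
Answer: $\frac{295}{2} \approx 147.5$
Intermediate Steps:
$b{\left(c \right)} = \frac{3 c}{8}$ ($b{\left(c \right)} = \frac{c \frac{1}{-2}}{4} + \frac{c}{2} = c \left(- \frac{1}{2}\right) \frac{1}{4} + c \frac{1}{2} = - \frac{c}{2} \cdot \frac{1}{4} + \frac{c}{2} = - \frac{c}{8} + \frac{c}{2} = \frac{3 c}{8}$)
$\left(5 - 9\right) b{\left(-5 \right)} - \left(7 - 147\right) = \left(5 - 9\right) \frac{3}{8} \left(-5\right) - \left(7 - 147\right) = \left(-4\right) \left(- \frac{15}{8}\right) - -140 = \frac{15}{2} + 140 = \frac{295}{2}$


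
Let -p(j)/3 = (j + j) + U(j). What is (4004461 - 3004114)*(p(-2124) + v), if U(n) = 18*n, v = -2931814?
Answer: -2805347117778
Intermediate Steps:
p(j) = -60*j (p(j) = -3*((j + j) + 18*j) = -3*(2*j + 18*j) = -60*j)
(4004461 - 3004114)*(p(-2124) + v) = (4004461 - 3004114)*(-60*(-2124) - 2931814) = 1000347*(127440 - 2931814) = 1000347*(-2804374) = -2805347117778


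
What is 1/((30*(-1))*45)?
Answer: -1/1350 ≈ -0.00074074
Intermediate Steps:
1/((30*(-1))*45) = 1/(-30*45) = 1/(-1350) = -1/1350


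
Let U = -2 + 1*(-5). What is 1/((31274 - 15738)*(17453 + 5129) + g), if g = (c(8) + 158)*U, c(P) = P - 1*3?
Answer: 1/350832811 ≈ 2.8504e-9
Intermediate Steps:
c(P) = -3 + P (c(P) = P - 3 = -3 + P)
U = -7 (U = -2 - 5 = -7)
g = -1141 (g = ((-3 + 8) + 158)*(-7) = (5 + 158)*(-7) = 163*(-7) = -1141)
1/((31274 - 15738)*(17453 + 5129) + g) = 1/((31274 - 15738)*(17453 + 5129) - 1141) = 1/(15536*22582 - 1141) = 1/(350833952 - 1141) = 1/350832811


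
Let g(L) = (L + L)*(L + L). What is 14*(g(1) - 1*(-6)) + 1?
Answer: 141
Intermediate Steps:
g(L) = 4*L² (g(L) = (2*L)*(2*L) = 4*L²)
14*(g(1) - 1*(-6)) + 1 = 14*(4*1² - 1*(-6)) + 1 = 14*(4*1 + 6) + 1 = 14*(4 + 6) + 1 = 14*10 + 1 = 140 + 1 = 141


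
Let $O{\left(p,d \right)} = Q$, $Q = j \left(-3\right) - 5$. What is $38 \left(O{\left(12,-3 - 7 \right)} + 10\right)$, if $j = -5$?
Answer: $760$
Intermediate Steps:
$Q = 10$ ($Q = \left(-5\right) \left(-3\right) - 5 = 15 - 5 = 10$)
$O{\left(p,d \right)} = 10$
$38 \left(O{\left(12,-3 - 7 \right)} + 10\right) = 38 \left(10 + 10\right) = 38 \cdot 20 = 760$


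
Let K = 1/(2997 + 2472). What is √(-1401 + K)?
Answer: 2*I*√10475962473/5469 ≈ 37.43*I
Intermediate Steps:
K = 1/5469 ≈ 0.00018285
√(-1401 + K) = √(-1401 + 1/5469) = √(-7662068/5469) = 2*I*√10475962473/5469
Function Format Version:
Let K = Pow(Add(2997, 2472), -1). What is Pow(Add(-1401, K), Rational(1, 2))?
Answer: Mul(Rational(2, 5469), I, Pow(10475962473, Rational(1, 2))) ≈ Mul(37.430, I)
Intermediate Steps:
K = Rational(1, 5469) (K = Pow(5469, -1) = Rational(1, 5469) ≈ 0.00018285)
Pow(Add(-1401, K), Rational(1, 2)) = Pow(Add(-1401, Rational(1, 5469)), Rational(1, 2)) = Pow(Rational(-7662068, 5469), Rational(1, 2)) = Mul(Rational(2, 5469), I, Pow(10475962473, Rational(1, 2)))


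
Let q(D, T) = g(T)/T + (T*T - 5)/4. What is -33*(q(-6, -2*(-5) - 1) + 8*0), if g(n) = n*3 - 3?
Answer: -715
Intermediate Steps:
g(n) = -3 + 3*n (g(n) = 3*n - 3 = -3 + 3*n)
q(D, T) = -5/4 + T²/4 + (-3 + 3*T)/T (q(D, T) = (-3 + 3*T)/T + (T*T - 5)/4 = (-3 + 3*T)/T + (T² - 5)*(¼) = (-3 + 3*T)/T + (-5 + T²)*(¼) = (-3 + 3*T)/T + (-5/4 + T²/4) = -5/4 + T²/4 + (-3 + 3*T)/T)
-33*(q(-6, -2*(-5) - 1) + 8*0) = -33*((-12 + (-2*(-5) - 1)³ + 7*(-2*(-5) - 1))/(4*(-2*(-5) - 1)) + 8*0) = -33*((-12 + (10 - 1)³ + 7*(10 - 1))/(4*(10 - 1)) + 0) = -33*((¼)*(-12 + 9³ + 7*9)/9 + 0) = -33*((¼)*(⅑)*(-12 + 729 + 63) + 0) = -33*((¼)*(⅑)*780 + 0) = -33*(65/3 + 0) = -33*65/3 = -715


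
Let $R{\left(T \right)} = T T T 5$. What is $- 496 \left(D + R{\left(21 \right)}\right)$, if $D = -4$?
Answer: $-22965296$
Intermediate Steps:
$R{\left(T \right)} = 5 T^{3}$ ($R{\left(T \right)} = T^{2} T 5 = T^{3} \cdot 5 = 5 T^{3}$)
$- 496 \left(D + R{\left(21 \right)}\right) = - 496 \left(-4 + 5 \cdot 21^{3}\right) = - 496 \left(-4 + 5 \cdot 9261\right) = - 496 \left(-4 + 46305\right) = \left(-496\right) 46301 = -22965296$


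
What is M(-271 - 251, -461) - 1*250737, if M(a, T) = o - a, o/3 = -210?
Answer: -250845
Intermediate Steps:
o = -630 (o = 3*(-210) = -630)
M(a, T) = -630 - a
M(-271 - 251, -461) - 1*250737 = (-630 - (-271 - 251)) - 1*250737 = (-630 - 1*(-522)) - 250737 = (-630 + 522) - 250737 = -108 - 250737 = -250845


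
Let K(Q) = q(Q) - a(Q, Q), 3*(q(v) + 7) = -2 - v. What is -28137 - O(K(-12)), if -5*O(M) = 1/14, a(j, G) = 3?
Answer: -1969589/70 ≈ -28137.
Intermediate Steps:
q(v) = -23/3 - v/3 (q(v) = -7 + (-2 - v)/3 = -7 + (-2/3 - v/3) = -23/3 - v/3)
K(Q) = -32/3 - Q/3 (K(Q) = (-23/3 - Q/3) - 1*3 = (-23/3 - Q/3) - 3 = -32/3 - Q/3)
O(M) = -1/70 (O(M) = -1/5/14 = -1/5*1/14 = -1/70)
-28137 - O(K(-12)) = -28137 - 1*(-1/70) = -28137 + 1/70 = -1969589/70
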